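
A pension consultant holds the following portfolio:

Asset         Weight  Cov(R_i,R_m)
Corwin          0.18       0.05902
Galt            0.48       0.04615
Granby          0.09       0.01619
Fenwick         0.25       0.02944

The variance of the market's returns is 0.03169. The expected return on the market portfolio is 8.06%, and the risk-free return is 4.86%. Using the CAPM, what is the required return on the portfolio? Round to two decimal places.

9.06%

β_Corwin = 0.05902 / 0.03169 = 1.8624
β_Galt = 0.04615 / 0.03169 = 1.4563
β_Granby = 0.01619 / 0.03169 = 0.5109
β_Fenwick = 0.02944 / 0.03169 = 0.9290
β_P = Σ w_i β_i = 0.18×1.8624 + 0.48×1.4563 + 0.09×0.5109 + 0.25×0.9290 = 1.3125
MRP = 8.06% − 4.86% = 3.20%
E(R_P) = R_f + β_P × MRP = 4.86% + 1.3125 × 3.20% = 9.06%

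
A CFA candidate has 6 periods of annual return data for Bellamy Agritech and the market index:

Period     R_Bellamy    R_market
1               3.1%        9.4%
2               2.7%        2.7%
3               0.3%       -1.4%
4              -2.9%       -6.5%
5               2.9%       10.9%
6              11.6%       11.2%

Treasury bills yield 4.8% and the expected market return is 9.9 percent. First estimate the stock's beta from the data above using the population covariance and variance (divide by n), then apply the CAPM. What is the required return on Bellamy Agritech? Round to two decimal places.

Mean R_i = (3.1 + 2.7 + 0.3 − 2.9 + 2.9 + 11.6) / 6 = 2.9500%
Mean R_m = (9.4 + 2.7 − 1.4 − 6.5 + 10.9 + 11.2) / 6 = 4.3833%
Σ(R_i − R̄_i)(R_m − R̄_m) = 138.8050  ⇒  Cov = 138.8050 / 6 = 23.1342
Σ(R_m − R̄_m)² = 268.8283  ⇒  Var(R_m) = 268.8283 / 6 = 44.8047
β = Cov / Var(R_m) = 23.1342 / 44.8047 = 0.5163
MRP = 9.9% − 4.8% = 5.10%
E(R) = R_f + β × MRP = 4.8% + 0.5163 × 5.1% = 7.43%

7.43%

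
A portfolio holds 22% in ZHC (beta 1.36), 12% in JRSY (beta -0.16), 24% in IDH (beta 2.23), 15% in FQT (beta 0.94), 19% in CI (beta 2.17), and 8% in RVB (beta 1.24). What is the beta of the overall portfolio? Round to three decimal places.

1.468

β_P = Σ w_i β_i = 0.22×1.36 + 0.12×-0.16 + 0.24×2.23 + 0.15×0.94 + 0.19×2.17 + 0.08×1.24 = 1.4677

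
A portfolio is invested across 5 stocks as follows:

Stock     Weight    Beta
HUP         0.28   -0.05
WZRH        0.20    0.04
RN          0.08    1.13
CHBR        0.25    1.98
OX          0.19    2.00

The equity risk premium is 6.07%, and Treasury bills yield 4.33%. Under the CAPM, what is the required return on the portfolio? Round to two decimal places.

10.15%

β_P = Σ w_i β_i = 0.28×-0.05 + 0.20×0.04 + 0.08×1.13 + 0.25×1.98 + 0.19×2.00 = 0.9594
E(R_P) = R_f + β_P × MRP = 4.33% + 0.9594 × 6.07% = 10.15%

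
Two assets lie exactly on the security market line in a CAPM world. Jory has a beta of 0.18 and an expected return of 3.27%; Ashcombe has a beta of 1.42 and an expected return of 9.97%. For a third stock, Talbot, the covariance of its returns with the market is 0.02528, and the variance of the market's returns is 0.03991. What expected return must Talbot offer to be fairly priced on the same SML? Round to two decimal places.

5.72%

MRP = (9.97% − 3.27%) / (1.42 − 0.18) = 5.4032%
R_f = 3.27% − 0.18 × 5.4032% = 2.2974%
β_Talbot = Cov / Var(R_m) = 0.02528 / 0.03991 = 0.6334
E(R_Talbot) = R_f + β × MRP = 2.2974% + 0.6334 × 5.4032% = 5.72%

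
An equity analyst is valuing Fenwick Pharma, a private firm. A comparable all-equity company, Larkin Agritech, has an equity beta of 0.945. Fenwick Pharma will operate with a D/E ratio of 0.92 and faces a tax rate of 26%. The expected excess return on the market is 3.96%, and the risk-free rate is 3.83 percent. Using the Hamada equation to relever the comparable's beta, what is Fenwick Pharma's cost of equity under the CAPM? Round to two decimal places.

β_L = β_U × [1 + (1 − t)(D/E)] = 0.945 × [1 + (1 − 0.26) × 0.92]
    = 0.945 × [1 + 0.74 × 0.92] = 0.945 × 1.6808 = 1.5884
E(R) = R_f + β_L × MRP = 3.83% + 1.5884 × 3.96% = 10.12%

10.12%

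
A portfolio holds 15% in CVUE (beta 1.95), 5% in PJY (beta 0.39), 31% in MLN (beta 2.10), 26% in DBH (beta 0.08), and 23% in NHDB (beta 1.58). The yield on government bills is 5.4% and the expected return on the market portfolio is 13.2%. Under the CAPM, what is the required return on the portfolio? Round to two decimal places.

15.91%

β_P = Σ w_i β_i = 0.15×1.95 + 0.05×0.39 + 0.31×2.10 + 0.26×0.08 + 0.23×1.58 = 1.3472
MRP = 13.2% − 5.4% = 7.80%
E(R_P) = R_f + β_P × MRP = 5.4% + 1.3472 × 7.8% = 15.91%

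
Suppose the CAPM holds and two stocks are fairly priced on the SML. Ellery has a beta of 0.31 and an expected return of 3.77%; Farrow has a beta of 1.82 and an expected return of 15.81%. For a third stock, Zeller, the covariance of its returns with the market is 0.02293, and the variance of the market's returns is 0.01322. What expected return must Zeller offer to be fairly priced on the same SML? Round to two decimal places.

MRP = (15.81% − 3.77%) / (1.82 − 0.31) = 7.9735%
R_f = 3.77% − 0.31 × 7.9735% = 1.2982%
β_Zeller = Cov / Var(R_m) = 0.02293 / 0.01322 = 1.7345
E(R_Zeller) = R_f + β × MRP = 1.2982% + 1.7345 × 7.9735% = 15.13%

15.13%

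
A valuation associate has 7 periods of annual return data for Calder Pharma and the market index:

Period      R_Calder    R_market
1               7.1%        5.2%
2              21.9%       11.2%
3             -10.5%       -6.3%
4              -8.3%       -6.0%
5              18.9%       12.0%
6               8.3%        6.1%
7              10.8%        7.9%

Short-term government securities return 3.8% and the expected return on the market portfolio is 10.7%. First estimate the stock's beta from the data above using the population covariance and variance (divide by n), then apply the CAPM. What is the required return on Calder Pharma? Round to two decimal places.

Mean R_i = (7.1 + 21.9 − 10.5 − 8.3 + 18.9 + 8.3 + 10.8) / 7 = 6.8857%
Mean R_m = (5.2 + 11.2 − 6.3 − 6.0 + 12.0 + 6.1 + 7.9) / 7 = 4.3000%
Σ(R_i − R̄_i)(R_m − R̄_m) = 553.6400  ⇒  Cov = 553.6400 / 7 = 79.0914
Σ(R_m − R̄_m)² = 342.3600  ⇒  Var(R_m) = 342.3600 / 7 = 48.9086
β = Cov / Var(R_m) = 79.0914 / 48.9086 = 1.6171
MRP = 10.7% − 3.8% = 6.90%
E(R) = R_f + β × MRP = 3.8% + 1.6171 × 6.9% = 14.96%

14.96%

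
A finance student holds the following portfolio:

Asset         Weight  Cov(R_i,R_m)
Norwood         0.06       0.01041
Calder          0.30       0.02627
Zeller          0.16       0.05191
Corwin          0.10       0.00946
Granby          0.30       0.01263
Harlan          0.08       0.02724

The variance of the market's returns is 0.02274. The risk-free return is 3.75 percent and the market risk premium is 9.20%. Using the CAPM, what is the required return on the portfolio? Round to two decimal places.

13.35%

β_Norwood = 0.01041 / 0.02274 = 0.4578
β_Calder = 0.02627 / 0.02274 = 1.1552
β_Zeller = 0.05191 / 0.02274 = 2.2828
β_Corwin = 0.00946 / 0.02274 = 0.4160
β_Granby = 0.01263 / 0.02274 = 0.5554
β_Harlan = 0.02724 / 0.02274 = 1.1979
β_P = Σ w_i β_i = 0.06×0.4578 + 0.30×1.1552 + 0.16×2.2828 + 0.10×0.4160 + 0.30×0.5554 + 0.08×1.1979 = 1.0433
E(R_P) = R_f + β_P × MRP = 3.75% + 1.0433 × 9.20% = 13.35%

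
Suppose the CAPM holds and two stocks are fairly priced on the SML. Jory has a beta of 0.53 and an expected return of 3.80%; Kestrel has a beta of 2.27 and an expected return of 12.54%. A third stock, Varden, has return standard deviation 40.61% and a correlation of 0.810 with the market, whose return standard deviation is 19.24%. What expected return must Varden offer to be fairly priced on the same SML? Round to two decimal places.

9.73%

MRP = (12.54% − 3.80%) / (2.27 − 0.53) = 5.0230%
R_f = 3.80% − 0.53 × 5.0230% = 1.1378%
β_Varden = ρ·σ_i/σ_m = 0.810 × 40.61 / 19.24 = 1.7097
E(R_Varden) = R_f + β × MRP = 1.1378% + 1.7097 × 5.0230% = 9.73%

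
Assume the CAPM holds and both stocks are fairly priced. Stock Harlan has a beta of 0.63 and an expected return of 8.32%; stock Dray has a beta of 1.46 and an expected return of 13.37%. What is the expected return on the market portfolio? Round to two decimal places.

10.57%

Both satisfy E(R) = R_f + β·MRP, so the slope of the SML is
MRP = (13.37% − 8.32%) / (1.46 − 0.63) = 5.05% / 0.83 = 6.0843%
R_f = E(R_Harlan) − β_Harlan·MRP = 8.32% − 0.63 × 6.0843% = 4.4869%
E(R_m) = R_f + MRP = 4.4869% + 6.0843% = 10.57%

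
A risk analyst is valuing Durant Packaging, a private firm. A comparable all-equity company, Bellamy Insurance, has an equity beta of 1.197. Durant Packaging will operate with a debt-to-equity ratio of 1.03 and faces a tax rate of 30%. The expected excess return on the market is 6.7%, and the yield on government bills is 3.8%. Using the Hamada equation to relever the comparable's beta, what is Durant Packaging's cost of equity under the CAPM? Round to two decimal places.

β_L = β_U × [1 + (1 − t)(D/E)] = 1.197 × [1 + (1 − 0.30) × 1.03]
    = 1.197 × [1 + 0.70 × 1.03] = 1.197 × 1.7210 = 2.0600
E(R) = R_f + β_L × MRP = 3.8% + 2.0600 × 6.7% = 17.60%

17.60%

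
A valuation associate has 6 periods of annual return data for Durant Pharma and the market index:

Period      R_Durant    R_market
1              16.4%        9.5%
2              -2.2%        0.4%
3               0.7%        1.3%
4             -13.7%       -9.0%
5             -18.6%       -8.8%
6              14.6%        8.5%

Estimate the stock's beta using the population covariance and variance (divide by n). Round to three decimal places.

Mean R_i = (16.4 − 2.2 + 0.7 − 13.7 − 18.6 + 14.6) / 6 = -0.4667%
Mean R_m = (9.5 + 0.4 + 1.3 − 9.0 − 8.8 + 8.5) / 6 = 0.3167%
Σ(R_i − R̄_i)(R_m − R̄_m) = 567.7967  ⇒  Cov = 567.7967 / 6 = 94.6328
Σ(R_m − R̄_m)² = 322.1883  ⇒  Var(R_m) = 322.1883 / 6 = 53.6981
β = Cov / Var(R_m) = 94.6328 / 53.6981 = 1.7623

1.762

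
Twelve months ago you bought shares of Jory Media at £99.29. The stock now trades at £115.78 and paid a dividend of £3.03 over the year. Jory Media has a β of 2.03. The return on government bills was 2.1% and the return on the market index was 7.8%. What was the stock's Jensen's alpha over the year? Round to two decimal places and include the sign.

Realised HPR = (P1 + D1 − P0) / P0 = (115.78 + 3.03 − 99.29) / 99.29 = 19.52 / 99.29 = 19.6596%
MRP = 7.8% − 2.1% = 5.70%
CAPM required = R_f + β·MRP = 2.1% + 2.03 × 5.7% = 13.6710%
α = realised − required = 19.6596% − 13.6710% = +5.99%

+5.99%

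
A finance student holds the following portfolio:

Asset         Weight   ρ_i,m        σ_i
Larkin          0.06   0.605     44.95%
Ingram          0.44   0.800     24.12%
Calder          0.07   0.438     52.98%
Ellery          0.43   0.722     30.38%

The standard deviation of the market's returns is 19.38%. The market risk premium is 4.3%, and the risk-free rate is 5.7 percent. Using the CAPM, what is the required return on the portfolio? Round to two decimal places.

10.40%

β_Larkin = 0.605 × 44.95% / 19.38% = 1.4032
β_Ingram = 0.800 × 24.12% / 19.38% = 0.9957
β_Calder = 0.438 × 52.98% / 19.38% = 1.1974
β_Ellery = 0.722 × 30.38% / 19.38% = 1.1318
β_P = Σ w_i β_i = 0.06×1.4032 + 0.44×0.9957 + 0.07×1.1974 + 0.43×1.1318 = 1.0928
E(R_P) = R_f + β_P × MRP = 5.7% + 1.0928 × 4.3% = 10.40%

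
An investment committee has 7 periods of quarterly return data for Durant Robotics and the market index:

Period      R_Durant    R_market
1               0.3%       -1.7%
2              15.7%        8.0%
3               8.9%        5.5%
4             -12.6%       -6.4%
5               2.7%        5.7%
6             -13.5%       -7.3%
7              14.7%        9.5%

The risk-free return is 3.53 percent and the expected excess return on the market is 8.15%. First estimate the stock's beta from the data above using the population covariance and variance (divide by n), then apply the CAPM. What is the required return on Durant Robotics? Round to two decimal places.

17.00%

Mean R_i = (0.3 + 15.7 + 8.9 − 12.6 + 2.7 − 13.5 + 14.7) / 7 = 2.3143%
Mean R_m = (-1.7 + 8.0 + 5.5 − 6.4 + 5.7 − 7.3 + 9.5) / 7 = 1.9000%
Σ(R_i − R̄_i)(R_m − R̄_m) = 477.4900  ⇒  Cov = 477.4900 / 7 = 68.2129
Σ(R_m − R̄_m)² = 288.8600  ⇒  Var(R_m) = 288.8600 / 7 = 41.2657
β = Cov / Var(R_m) = 68.2129 / 41.2657 = 1.6530
E(R) = R_f + β × MRP = 3.53% + 1.6530 × 8.15% = 17.00%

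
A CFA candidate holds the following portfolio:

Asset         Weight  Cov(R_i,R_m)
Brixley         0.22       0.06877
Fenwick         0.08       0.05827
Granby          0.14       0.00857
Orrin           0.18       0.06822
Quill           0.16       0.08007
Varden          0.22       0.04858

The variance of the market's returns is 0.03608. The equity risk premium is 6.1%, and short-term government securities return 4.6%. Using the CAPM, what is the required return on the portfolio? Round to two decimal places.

14.20%

β_Brixley = 0.06877 / 0.03608 = 1.9060
β_Fenwick = 0.05827 / 0.03608 = 1.6150
β_Granby = 0.00857 / 0.03608 = 0.2375
β_Orrin = 0.06822 / 0.03608 = 1.8908
β_Quill = 0.08007 / 0.03608 = 2.2192
β_Varden = 0.04858 / 0.03608 = 1.3465
β_P = Σ w_i β_i = 0.22×1.9060 + 0.08×1.6150 + 0.14×0.2375 + 0.18×1.8908 + 0.16×2.2192 + 0.22×1.3465 = 1.5734
E(R_P) = R_f + β_P × MRP = 4.6% + 1.5734 × 6.1% = 14.20%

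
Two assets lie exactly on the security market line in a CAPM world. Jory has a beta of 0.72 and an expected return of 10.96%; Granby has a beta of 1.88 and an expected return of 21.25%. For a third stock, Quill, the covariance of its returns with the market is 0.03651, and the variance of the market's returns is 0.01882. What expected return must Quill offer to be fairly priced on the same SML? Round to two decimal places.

MRP = (21.25% − 10.96%) / (1.88 − 0.72) = 8.8707%
R_f = 10.96% − 0.72 × 8.8707% = 4.5731%
β_Quill = Cov / Var(R_m) = 0.03651 / 0.01882 = 1.9400
E(R_Quill) = R_f + β × MRP = 4.5731% + 1.9400 × 8.8707% = 21.78%

21.78%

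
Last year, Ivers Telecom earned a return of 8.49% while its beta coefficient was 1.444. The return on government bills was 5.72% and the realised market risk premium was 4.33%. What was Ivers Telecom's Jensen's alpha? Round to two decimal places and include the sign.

-3.48%

CAPM benchmark = R_f + β(R_m − R_f) = 5.72% + 1.444 × 4.33% = 11.97252%
α = actual − benchmark = 8.49% − 11.97252% = -3.48%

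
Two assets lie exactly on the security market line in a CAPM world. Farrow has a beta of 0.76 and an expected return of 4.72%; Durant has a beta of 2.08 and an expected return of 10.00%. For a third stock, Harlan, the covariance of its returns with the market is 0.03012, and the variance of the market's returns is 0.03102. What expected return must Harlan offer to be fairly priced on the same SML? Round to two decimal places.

MRP = (10.00% − 4.72%) / (2.08 − 0.76) = 4.0000%
R_f = 4.72% − 0.76 × 4.0000% = 1.6800%
β_Harlan = Cov / Var(R_m) = 0.03012 / 0.03102 = 0.9710
E(R_Harlan) = R_f + β × MRP = 1.6800% + 0.9710 × 4.0000% = 5.56%

5.56%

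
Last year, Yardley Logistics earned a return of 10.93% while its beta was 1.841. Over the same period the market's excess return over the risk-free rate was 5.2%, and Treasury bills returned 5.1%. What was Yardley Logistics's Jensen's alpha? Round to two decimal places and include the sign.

-3.74%

CAPM benchmark = R_f + β(R_m − R_f) = 5.1% + 1.841 × 5.2% = 14.6732%
α = actual − benchmark = 10.93% − 14.6732% = -3.74%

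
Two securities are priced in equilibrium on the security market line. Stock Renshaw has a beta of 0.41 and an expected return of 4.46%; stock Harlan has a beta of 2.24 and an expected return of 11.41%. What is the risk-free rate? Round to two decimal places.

2.90%

Both satisfy E(R) = R_f + β·MRP, so the slope of the SML is
MRP = (11.41% − 4.46%) / (2.24 − 0.41) = 6.95% / 1.83 = 3.7978%
R_f = E(R_Renshaw) − β_Renshaw·MRP = 4.46% − 0.41 × 3.7978% = 2.9029%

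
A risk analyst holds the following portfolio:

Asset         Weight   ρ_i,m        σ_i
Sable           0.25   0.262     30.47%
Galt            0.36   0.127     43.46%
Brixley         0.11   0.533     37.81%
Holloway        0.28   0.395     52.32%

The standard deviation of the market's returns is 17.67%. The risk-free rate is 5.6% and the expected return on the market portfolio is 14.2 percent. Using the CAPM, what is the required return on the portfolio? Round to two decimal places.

β_Sable = 0.262 × 30.47% / 17.67% = 0.4518
β_Galt = 0.127 × 43.46% / 17.67% = 0.3124
β_Brixley = 0.533 × 37.81% / 17.67% = 1.1405
β_Holloway = 0.395 × 52.32% / 17.67% = 1.1696
β_P = Σ w_i β_i = 0.25×0.4518 + 0.36×0.3124 + 0.11×1.1405 + 0.28×1.1696 = 0.6784
MRP = 14.2% − 5.6% = 8.60%
E(R_P) = R_f + β_P × MRP = 5.6% + 0.6784 × 8.6% = 11.43%

11.43%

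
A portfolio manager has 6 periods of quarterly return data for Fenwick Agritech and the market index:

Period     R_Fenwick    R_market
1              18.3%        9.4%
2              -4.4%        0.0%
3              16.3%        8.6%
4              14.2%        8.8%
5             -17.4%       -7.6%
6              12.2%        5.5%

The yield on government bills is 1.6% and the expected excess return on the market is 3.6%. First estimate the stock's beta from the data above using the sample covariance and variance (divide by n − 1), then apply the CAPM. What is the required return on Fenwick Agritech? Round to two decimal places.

9.17%

Mean R_i = (18.3 − 4.4 + 16.3 + 14.2 − 17.4 + 12.2) / 6 = 6.5333%
Mean R_m = (9.4 + 0.0 + 8.6 + 8.8 − 7.6 + 5.5) / 6 = 4.1167%
Σ(R_i − R̄_i)(R_m − R̄_m) = 475.1267  ⇒  Cov = 475.1267 / 5 = 95.0253
Σ(R_m − R̄_m)² = 226.0883  ⇒  Var(R_m) = 226.0883 / 5 = 45.2177
β = Cov / Var(R_m) = 95.0253 / 45.2177 = 2.1015
E(R) = R_f + β × MRP = 1.6% + 2.1015 × 3.6% = 9.17%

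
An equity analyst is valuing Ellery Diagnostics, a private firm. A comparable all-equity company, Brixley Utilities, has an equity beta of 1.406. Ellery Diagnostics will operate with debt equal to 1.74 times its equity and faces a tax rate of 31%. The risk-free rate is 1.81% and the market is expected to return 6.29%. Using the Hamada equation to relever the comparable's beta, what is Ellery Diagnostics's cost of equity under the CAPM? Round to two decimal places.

15.67%

β_L = β_U × [1 + (1 − t)(D/E)] = 1.406 × [1 + (1 − 0.31) × 1.74]
    = 1.406 × [1 + 0.69 × 1.74] = 1.406 × 2.2006 = 3.0940
MRP = 6.29% − 1.81% = 4.48%
E(R) = R_f + β_L × MRP = 1.81% + 3.0940 × 4.48% = 15.67%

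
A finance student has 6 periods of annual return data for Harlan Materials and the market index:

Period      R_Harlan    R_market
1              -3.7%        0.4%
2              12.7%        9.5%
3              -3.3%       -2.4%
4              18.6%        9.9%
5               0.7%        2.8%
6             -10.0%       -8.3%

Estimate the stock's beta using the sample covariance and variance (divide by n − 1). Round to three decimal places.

1.482

Mean R_i = (-3.7 + 12.7 − 3.3 + 18.6 + 0.7 − 10.0) / 6 = 2.5000%
Mean R_m = (0.4 + 9.5 − 2.4 + 9.9 + 2.8 − 8.3) / 6 = 1.9833%
Σ(R_i − R̄_i)(R_m − R̄_m) = 366.4400  ⇒  Cov = 366.4400 / 5 = 73.2880
Σ(R_m − R̄_m)² = 247.3083  ⇒  Var(R_m) = 247.3083 / 5 = 49.4617
β = Cov / Var(R_m) = 73.2880 / 49.4617 = 1.4817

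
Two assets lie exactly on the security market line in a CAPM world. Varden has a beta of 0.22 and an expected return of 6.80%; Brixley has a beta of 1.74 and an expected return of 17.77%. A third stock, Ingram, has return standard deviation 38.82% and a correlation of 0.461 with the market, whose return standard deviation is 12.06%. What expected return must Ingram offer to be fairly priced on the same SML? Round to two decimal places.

15.92%

MRP = (17.77% − 6.80%) / (1.74 − 0.22) = 7.2171%
R_f = 6.80% − 0.22 × 7.2171% = 5.2122%
β_Ingram = ρ·σ_i/σ_m = 0.461 × 38.82 / 12.06 = 1.4839
E(R_Ingram) = R_f + β × MRP = 5.2122% + 1.4839 × 7.2171% = 15.92%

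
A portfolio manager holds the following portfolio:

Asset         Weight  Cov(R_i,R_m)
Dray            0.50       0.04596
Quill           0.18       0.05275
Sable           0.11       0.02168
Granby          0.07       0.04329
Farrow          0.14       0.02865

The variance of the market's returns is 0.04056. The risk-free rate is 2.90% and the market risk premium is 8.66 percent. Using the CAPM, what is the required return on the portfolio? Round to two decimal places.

β_Dray = 0.04596 / 0.04056 = 1.1331
β_Quill = 0.05275 / 0.04056 = 1.3005
β_Sable = 0.02168 / 0.04056 = 0.5345
β_Granby = 0.04329 / 0.04056 = 1.0673
β_Farrow = 0.02865 / 0.04056 = 0.7064
β_P = Σ w_i β_i = 0.50×1.1331 + 0.18×1.3005 + 0.11×0.5345 + 0.07×1.0673 + 0.14×0.7064 = 1.0330
E(R_P) = R_f + β_P × MRP = 2.90% + 1.0330 × 8.66% = 11.85%

11.85%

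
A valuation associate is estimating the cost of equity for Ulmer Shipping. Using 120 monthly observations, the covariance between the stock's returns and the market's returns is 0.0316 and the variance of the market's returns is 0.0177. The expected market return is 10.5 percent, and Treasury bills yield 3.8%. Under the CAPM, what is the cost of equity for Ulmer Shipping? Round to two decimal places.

β = Cov(R_i, R_m) / Var(R_m) = 0.0316 / 0.0177 = 1.7853
MRP = 10.5% − 3.8% = 6.70%
E(R) = R_f + β × MRP = 3.8% + 1.7853 × 6.7% = 15.76%

15.76%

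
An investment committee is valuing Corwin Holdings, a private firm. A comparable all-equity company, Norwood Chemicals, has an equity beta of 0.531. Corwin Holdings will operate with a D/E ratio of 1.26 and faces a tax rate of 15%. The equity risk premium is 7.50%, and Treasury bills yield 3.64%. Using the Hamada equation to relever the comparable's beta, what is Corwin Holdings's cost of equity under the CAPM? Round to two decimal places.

11.89%

β_L = β_U × [1 + (1 − t)(D/E)] = 0.531 × [1 + (1 − 0.15) × 1.26]
    = 0.531 × [1 + 0.85 × 1.26] = 0.531 × 2.0710 = 1.0997
E(R) = R_f + β_L × MRP = 3.64% + 1.0997 × 7.50% = 11.89%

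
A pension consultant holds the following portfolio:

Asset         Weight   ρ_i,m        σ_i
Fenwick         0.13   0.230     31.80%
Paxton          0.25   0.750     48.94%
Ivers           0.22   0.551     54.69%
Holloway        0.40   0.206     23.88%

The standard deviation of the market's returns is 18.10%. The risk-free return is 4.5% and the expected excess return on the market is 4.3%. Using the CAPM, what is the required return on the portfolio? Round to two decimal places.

8.95%

β_Fenwick = 0.230 × 31.80% / 18.10% = 0.4041
β_Paxton = 0.750 × 48.94% / 18.10% = 2.0279
β_Ivers = 0.551 × 54.69% / 18.10% = 1.6649
β_Holloway = 0.206 × 23.88% / 18.10% = 0.2718
β_P = Σ w_i β_i = 0.13×0.4041 + 0.25×2.0279 + 0.22×1.6649 + 0.40×0.2718 = 1.0345
E(R_P) = R_f + β_P × MRP = 4.5% + 1.0345 × 4.3% = 8.95%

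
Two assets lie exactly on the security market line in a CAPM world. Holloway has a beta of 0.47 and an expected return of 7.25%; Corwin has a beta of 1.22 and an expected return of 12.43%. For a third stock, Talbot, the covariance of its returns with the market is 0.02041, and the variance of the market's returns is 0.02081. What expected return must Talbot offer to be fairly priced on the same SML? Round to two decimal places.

10.78%

MRP = (12.43% − 7.25%) / (1.22 − 0.47) = 6.9067%
R_f = 7.25% − 0.47 × 6.9067% = 4.0039%
β_Talbot = Cov / Var(R_m) = 0.02041 / 0.02081 = 0.9808
E(R_Talbot) = R_f + β × MRP = 4.0039% + 0.9808 × 6.9067% = 10.78%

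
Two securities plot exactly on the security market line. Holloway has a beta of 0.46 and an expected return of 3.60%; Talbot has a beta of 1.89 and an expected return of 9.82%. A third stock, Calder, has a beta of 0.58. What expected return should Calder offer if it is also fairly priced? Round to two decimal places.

MRP (SML slope) = (9.82% − 3.60%) / (1.89 − 0.46) = 6.22% / 1.43 = 4.3497%
R_f (intercept) = 3.60% − 0.46 × 4.3497% = 1.5991%
E(R_Calder) = R_f + β × MRP = 1.5991% + 0.58 × 4.3497% = 4.12%

4.12%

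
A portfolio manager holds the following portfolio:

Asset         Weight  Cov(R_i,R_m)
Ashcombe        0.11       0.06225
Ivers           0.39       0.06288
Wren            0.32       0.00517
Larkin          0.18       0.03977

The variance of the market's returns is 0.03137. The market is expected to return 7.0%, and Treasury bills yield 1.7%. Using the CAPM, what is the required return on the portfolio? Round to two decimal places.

8.49%

β_Ashcombe = 0.06225 / 0.03137 = 1.9844
β_Ivers = 0.06288 / 0.03137 = 2.0045
β_Wren = 0.00517 / 0.03137 = 0.1648
β_Larkin = 0.03977 / 0.03137 = 1.2678
β_P = Σ w_i β_i = 0.11×1.9844 + 0.39×2.0045 + 0.32×0.1648 + 0.18×1.2678 = 1.2810
MRP = 7.0% − 1.7% = 5.30%
E(R_P) = R_f + β_P × MRP = 1.7% + 1.2810 × 5.3% = 8.49%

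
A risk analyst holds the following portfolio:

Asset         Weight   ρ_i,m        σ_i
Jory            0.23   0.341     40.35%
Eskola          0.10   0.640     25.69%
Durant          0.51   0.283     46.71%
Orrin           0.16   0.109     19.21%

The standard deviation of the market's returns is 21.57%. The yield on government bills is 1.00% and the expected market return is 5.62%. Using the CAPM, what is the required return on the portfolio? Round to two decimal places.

3.55%

β_Jory = 0.341 × 40.35% / 21.57% = 0.6379
β_Eskola = 0.640 × 25.69% / 21.57% = 0.7622
β_Durant = 0.283 × 46.71% / 21.57% = 0.6128
β_Orrin = 0.109 × 19.21% / 21.57% = 0.0971
β_P = Σ w_i β_i = 0.23×0.6379 + 0.10×0.7622 + 0.51×0.6128 + 0.16×0.0971 = 0.5510
MRP = 5.62% − 1.00% = 4.62%
E(R_P) = R_f + β_P × MRP = 1.00% + 0.5510 × 4.62% = 3.55%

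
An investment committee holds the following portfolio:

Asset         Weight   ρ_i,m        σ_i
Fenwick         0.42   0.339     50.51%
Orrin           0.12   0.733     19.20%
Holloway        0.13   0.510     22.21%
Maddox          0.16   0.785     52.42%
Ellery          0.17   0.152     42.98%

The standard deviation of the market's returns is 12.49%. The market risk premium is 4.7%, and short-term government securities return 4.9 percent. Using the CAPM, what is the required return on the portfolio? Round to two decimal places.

β_Fenwick = 0.339 × 50.51% / 12.49% = 1.3709
β_Orrin = 0.733 × 19.20% / 12.49% = 1.1268
β_Holloway = 0.510 × 22.21% / 12.49% = 0.9069
β_Maddox = 0.785 × 52.42% / 12.49% = 3.2946
β_Ellery = 0.152 × 42.98% / 12.49% = 0.5231
β_P = Σ w_i β_i = 0.42×1.3709 + 0.12×1.1268 + 0.13×0.9069 + 0.16×3.2946 + 0.17×0.5231 = 1.4450
E(R_P) = R_f + β_P × MRP = 4.9% + 1.4450 × 4.7% = 11.69%

11.69%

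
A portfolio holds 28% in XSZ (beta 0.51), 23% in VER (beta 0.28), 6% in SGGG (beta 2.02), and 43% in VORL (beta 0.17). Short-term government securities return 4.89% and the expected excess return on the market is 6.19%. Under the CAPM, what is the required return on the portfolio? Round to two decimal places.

7.38%

β_P = Σ w_i β_i = 0.28×0.51 + 0.23×0.28 + 0.06×2.02 + 0.43×0.17 = 0.4015
E(R_P) = R_f + β_P × MRP = 4.89% + 0.4015 × 6.19% = 7.38%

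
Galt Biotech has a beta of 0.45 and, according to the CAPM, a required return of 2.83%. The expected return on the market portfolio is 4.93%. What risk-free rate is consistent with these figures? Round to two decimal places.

E(R) = R_f + β(E(R_m) − R_f) = R_f(1 − β) + β·E(R_m)
2.83% = R_f × (1 − 0.45) + 0.45 × 4.93%
2.83% = R_f × 0.55 + 2.2185%
R_f = (2.83% − 2.2185%) / 0.55 = 1.11%

1.11%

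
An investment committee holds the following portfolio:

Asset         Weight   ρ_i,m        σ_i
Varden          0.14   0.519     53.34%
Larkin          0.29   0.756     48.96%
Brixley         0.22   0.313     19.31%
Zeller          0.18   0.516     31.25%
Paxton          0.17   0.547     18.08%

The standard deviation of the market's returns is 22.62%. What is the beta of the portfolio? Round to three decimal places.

β_Varden = 0.519 × 53.34% / 22.62% = 1.2238
β_Larkin = 0.756 × 48.96% / 22.62% = 1.6363
β_Brixley = 0.313 × 19.31% / 22.62% = 0.2672
β_Zeller = 0.516 × 31.25% / 22.62% = 0.7129
β_Paxton = 0.547 × 18.08% / 22.62% = 0.4372
β_P = Σ w_i β_i = 0.14×1.2238 + 0.29×1.6363 + 0.22×0.2672 + 0.18×0.7129 + 0.17×0.4372 = 0.9073

0.907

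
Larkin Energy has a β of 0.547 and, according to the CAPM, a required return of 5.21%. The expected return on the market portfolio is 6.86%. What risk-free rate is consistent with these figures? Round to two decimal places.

3.22%

E(R) = R_f + β(E(R_m) − R_f) = R_f(1 − β) + β·E(R_m)
5.21% = R_f × (1 − 0.547) + 0.547 × 6.86%
5.21% = R_f × 0.453 + 3.75242%
R_f = (5.21% − 3.75242%) / 0.453 = 3.22%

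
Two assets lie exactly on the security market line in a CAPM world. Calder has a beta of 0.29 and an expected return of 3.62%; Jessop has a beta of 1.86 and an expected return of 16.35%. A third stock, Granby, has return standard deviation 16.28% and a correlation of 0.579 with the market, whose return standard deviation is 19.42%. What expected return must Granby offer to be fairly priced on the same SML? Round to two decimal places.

MRP = (16.35% − 3.62%) / (1.86 − 0.29) = 8.1083%
R_f = 3.62% − 0.29 × 8.1083% = 1.2686%
β_Granby = ρ·σ_i/σ_m = 0.579 × 16.28 / 19.42 = 0.4854
E(R_Granby) = R_f + β × MRP = 1.2686% + 0.4854 × 8.1083% = 5.20%

5.20%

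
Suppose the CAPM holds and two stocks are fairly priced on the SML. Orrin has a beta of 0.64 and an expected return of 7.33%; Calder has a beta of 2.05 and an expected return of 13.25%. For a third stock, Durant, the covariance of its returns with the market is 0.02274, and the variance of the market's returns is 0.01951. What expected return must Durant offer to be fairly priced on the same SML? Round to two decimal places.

9.54%

MRP = (13.25% − 7.33%) / (2.05 − 0.64) = 4.1986%
R_f = 7.33% − 0.64 × 4.1986% = 4.6429%
β_Durant = Cov / Var(R_m) = 0.02274 / 0.01951 = 1.1656
E(R_Durant) = R_f + β × MRP = 4.6429% + 1.1656 × 4.1986% = 9.54%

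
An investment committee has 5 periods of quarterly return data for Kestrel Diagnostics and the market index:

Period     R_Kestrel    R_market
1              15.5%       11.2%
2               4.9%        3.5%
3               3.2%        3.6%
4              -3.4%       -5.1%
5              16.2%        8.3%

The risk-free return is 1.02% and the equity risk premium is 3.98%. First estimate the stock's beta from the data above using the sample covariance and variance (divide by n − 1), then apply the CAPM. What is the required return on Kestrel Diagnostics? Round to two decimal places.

6.16%

Mean R_i = (15.5 + 4.9 + 3.2 − 3.4 + 16.2) / 5 = 7.2800%
Mean R_m = (11.2 + 3.5 + 3.6 − 5.1 + 8.3) / 5 = 4.3000%
Σ(R_i − R̄_i)(R_m − R̄_m) = 197.5500  ⇒  Cov = 197.5500 / 4 = 49.3875
Σ(R_m − R̄_m)² = 153.1000  ⇒  Var(R_m) = 153.1000 / 4 = 38.2750
β = Cov / Var(R_m) = 49.3875 / 38.2750 = 1.2903
E(R) = R_f + β × MRP = 1.02% + 1.2903 × 3.98% = 6.16%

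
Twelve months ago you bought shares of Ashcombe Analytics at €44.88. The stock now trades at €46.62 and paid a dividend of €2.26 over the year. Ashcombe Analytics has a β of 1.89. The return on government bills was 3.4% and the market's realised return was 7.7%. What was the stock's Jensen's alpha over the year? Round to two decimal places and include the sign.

Realised HPR = (P1 + D1 − P0) / P0 = (46.62 + 2.26 − 44.88) / 44.88 = 4.00 / 44.88 = 8.9127%
MRP = 7.7% − 3.4% = 4.30%
CAPM required = R_f + β·MRP = 3.4% + 1.89 × 4.3% = 11.5270%
α = realised − required = 8.9127% − 11.5270% = -2.61%

-2.61%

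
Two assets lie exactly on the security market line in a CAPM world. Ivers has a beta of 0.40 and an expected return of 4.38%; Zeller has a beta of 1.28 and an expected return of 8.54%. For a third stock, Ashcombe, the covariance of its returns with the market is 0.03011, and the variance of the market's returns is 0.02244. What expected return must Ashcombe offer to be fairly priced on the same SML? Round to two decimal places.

8.83%

MRP = (8.54% − 4.38%) / (1.28 − 0.40) = 4.7273%
R_f = 4.38% − 0.40 × 4.7273% = 2.4891%
β_Ashcombe = Cov / Var(R_m) = 0.03011 / 0.02244 = 1.3418
E(R_Ashcombe) = R_f + β × MRP = 2.4891% + 1.3418 × 4.7273% = 8.83%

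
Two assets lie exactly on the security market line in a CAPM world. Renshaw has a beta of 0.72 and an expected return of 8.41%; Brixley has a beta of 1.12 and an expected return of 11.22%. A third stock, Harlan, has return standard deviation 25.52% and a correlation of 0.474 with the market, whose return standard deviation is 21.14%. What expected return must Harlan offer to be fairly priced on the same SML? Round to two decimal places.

MRP = (11.22% − 8.41%) / (1.12 − 0.72) = 7.0250%
R_f = 8.41% − 0.72 × 7.0250% = 3.3520%
β_Harlan = ρ·σ_i/σ_m = 0.474 × 25.52 / 21.14 = 0.5722
E(R_Harlan) = R_f + β × MRP = 3.3520% + 0.5722 × 7.0250% = 7.37%

7.37%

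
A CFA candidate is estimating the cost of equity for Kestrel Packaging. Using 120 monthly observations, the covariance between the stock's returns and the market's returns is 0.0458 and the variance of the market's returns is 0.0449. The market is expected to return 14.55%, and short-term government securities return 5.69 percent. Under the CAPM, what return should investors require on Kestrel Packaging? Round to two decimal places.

14.73%

β = Cov(R_i, R_m) / Var(R_m) = 0.0458 / 0.0449 = 1.0200
MRP = 14.55% − 5.69% = 8.86%
E(R) = R_f + β × MRP = 5.69% + 1.0200 × 8.86% = 14.73%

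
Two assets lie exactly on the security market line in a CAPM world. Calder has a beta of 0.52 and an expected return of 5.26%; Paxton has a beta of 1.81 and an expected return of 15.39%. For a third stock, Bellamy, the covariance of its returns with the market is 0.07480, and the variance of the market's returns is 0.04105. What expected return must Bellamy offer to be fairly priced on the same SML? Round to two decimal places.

MRP = (15.39% − 5.26%) / (1.81 − 0.52) = 7.8527%
R_f = 5.26% − 0.52 × 7.8527% = 1.1766%
β_Bellamy = Cov / Var(R_m) = 0.07480 / 0.04105 = 1.8222
E(R_Bellamy) = R_f + β × MRP = 1.1766% + 1.8222 × 7.8527% = 15.49%

15.49%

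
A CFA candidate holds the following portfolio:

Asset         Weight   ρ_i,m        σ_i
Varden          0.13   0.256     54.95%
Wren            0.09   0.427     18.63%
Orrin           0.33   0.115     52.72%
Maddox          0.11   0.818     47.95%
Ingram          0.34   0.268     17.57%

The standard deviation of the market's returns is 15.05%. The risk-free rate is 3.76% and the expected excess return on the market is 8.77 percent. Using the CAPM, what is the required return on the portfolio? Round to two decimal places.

β_Varden = 0.256 × 54.95% / 15.05% = 0.9347
β_Wren = 0.427 × 18.63% / 15.05% = 0.5286
β_Orrin = 0.115 × 52.72% / 15.05% = 0.4028
β_Maddox = 0.818 × 47.95% / 15.05% = 2.6062
β_Ingram = 0.268 × 17.57% / 15.05% = 0.3129
β_P = Σ w_i β_i = 0.13×0.9347 + 0.09×0.5286 + 0.33×0.4028 + 0.11×2.6062 + 0.34×0.3129 = 0.6951
E(R_P) = R_f + β_P × MRP = 3.76% + 0.6951 × 8.77% = 9.86%

9.86%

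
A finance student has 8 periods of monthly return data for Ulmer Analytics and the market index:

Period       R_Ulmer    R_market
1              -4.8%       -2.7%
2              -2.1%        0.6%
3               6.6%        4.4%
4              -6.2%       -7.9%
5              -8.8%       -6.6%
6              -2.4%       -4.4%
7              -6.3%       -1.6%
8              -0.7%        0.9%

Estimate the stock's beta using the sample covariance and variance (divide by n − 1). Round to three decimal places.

Mean R_i = (-4.8 − 2.1 + 6.6 − 6.2 − 8.8 − 2.4 − 6.3 − 0.7) / 8 = -3.0875%
Mean R_m = (-2.7 + 0.6 + 4.4 − 7.9 − 6.6 − 4.4 − 1.6 + 0.9) / 8 = -2.1625%
Σ(R_i − R̄_i)(R_m − R̄_m) = 114.3963  ⇒  Cov = 114.3963 / 7 = 16.3423
Σ(R_m − R̄_m)² = 118.2988  ⇒  Var(R_m) = 118.2988 / 7 = 16.8998
β = Cov / Var(R_m) = 16.3423 / 16.8998 = 0.9670

0.967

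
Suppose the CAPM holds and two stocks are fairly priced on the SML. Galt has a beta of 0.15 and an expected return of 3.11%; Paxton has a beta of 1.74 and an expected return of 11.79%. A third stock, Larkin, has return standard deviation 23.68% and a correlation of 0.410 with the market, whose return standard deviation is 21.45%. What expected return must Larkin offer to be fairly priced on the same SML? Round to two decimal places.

4.76%

MRP = (11.79% − 3.11%) / (1.74 − 0.15) = 5.4591%
R_f = 3.11% − 0.15 × 5.4591% = 2.2911%
β_Larkin = ρ·σ_i/σ_m = 0.410 × 23.68 / 21.45 = 0.4526
E(R_Larkin) = R_f + β × MRP = 2.2911% + 0.4526 × 5.4591% = 4.76%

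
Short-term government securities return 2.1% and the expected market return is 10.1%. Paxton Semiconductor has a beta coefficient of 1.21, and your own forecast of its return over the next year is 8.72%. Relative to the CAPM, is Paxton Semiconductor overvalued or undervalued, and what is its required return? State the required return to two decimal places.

MRP = 10.1% − 2.1% = 8.00%
Required return = R_f + β·MRP = 2.1% + 1.21 × 8.0% = 11.78%
Forecast 8.72% < required 11.78% → the stock plots below the SML → overvalued.

Overvalued; required return 11.78%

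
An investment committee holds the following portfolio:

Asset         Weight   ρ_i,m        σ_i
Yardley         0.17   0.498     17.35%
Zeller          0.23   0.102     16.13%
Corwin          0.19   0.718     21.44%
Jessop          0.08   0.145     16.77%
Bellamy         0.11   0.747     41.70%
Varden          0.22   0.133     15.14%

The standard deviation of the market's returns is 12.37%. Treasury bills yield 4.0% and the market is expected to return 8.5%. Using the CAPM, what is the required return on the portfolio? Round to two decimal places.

7.21%

β_Yardley = 0.498 × 17.35% / 12.37% = 0.6985
β_Zeller = 0.102 × 16.13% / 12.37% = 0.1330
β_Corwin = 0.718 × 21.44% / 12.37% = 1.2445
β_Jessop = 0.145 × 16.77% / 12.37% = 0.1966
β_Bellamy = 0.747 × 41.70% / 12.37% = 2.5182
β_Varden = 0.133 × 15.14% / 12.37% = 0.1628
β_P = Σ w_i β_i = 0.17×0.6985 + 0.23×0.1330 + 0.19×1.2445 + 0.08×0.1966 + 0.11×2.5182 + 0.22×0.1628 = 0.7143
MRP = 8.5% − 4.0% = 4.50%
E(R_P) = R_f + β_P × MRP = 4.0% + 0.7143 × 4.5% = 7.21%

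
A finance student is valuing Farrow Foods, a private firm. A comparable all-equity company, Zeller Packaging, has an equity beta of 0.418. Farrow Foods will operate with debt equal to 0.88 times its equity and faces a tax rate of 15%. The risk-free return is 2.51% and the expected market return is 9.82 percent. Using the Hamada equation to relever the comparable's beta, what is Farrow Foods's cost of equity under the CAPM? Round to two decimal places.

β_L = β_U × [1 + (1 − t)(D/E)] = 0.418 × [1 + (1 − 0.15) × 0.88]
    = 0.418 × [1 + 0.85 × 0.88] = 0.418 × 1.7480 = 0.7307
MRP = 9.82% − 2.51% = 7.31%
E(R) = R_f + β_L × MRP = 2.51% + 0.7307 × 7.31% = 7.85%

7.85%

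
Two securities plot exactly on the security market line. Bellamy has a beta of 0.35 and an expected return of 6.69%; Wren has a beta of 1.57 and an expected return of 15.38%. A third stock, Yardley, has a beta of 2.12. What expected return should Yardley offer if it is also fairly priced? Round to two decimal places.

19.30%

MRP (SML slope) = (15.38% − 6.69%) / (1.57 − 0.35) = 8.69% / 1.22 = 7.1230%
R_f (intercept) = 6.69% − 0.35 × 7.1230% = 4.1970%
E(R_Yardley) = R_f + β × MRP = 4.1970% + 2.12 × 7.1230% = 19.30%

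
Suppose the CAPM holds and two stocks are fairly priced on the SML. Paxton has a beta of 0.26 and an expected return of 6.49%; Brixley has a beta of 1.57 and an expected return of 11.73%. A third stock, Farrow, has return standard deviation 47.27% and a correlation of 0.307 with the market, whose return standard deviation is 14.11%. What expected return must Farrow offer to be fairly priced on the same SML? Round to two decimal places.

MRP = (11.73% − 6.49%) / (1.57 − 0.26) = 4.0000%
R_f = 6.49% − 0.26 × 4.0000% = 5.4500%
β_Farrow = ρ·σ_i/σ_m = 0.307 × 47.27 / 14.11 = 1.0285
E(R_Farrow) = R_f + β × MRP = 5.4500% + 1.0285 × 4.0000% = 9.56%

9.56%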